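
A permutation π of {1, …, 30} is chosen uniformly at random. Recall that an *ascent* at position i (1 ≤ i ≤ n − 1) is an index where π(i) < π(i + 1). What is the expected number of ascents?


Write X = Σ X_I over i = 1, …, 29, with X_I the indicator of one ascent.
There are 29 indicators.
For each fixed i, the pair (π(i), π(i+1)) is a uniformly random ordered pair of distinct values from {1, …, 30}; by symmetry P[π(i) < π(i+1)] = 1/2.
By linearity: E[X] = 29 · (1/2) = (30 − 1) · (1/2) = 29/2 ≈ 14.500000.

E[X] = 29/2 = 14.500000.


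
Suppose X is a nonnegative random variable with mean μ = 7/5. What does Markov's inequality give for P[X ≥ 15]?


μ = E[X] = 7/5, a = 15.
Markov: P[X ≥ 15] ≤ μ/a = (7/5)/15 = 7/75.
Numerically: ≈ 0.09333.
(Since a = 15 > μ = 1.40000, the bound 7/75 is < 1 and informative.)

P[X ≥ 15] ≤ 7/75 ≈ 0.09333.


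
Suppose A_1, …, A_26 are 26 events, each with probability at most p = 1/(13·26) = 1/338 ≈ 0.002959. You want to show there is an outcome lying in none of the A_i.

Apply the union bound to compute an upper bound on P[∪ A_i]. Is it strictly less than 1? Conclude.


Union bound: P[∪_{i=1}^{26} A_i] ≤ Σ_i P[A_i] ≤ 26·p = 26·(1/338) = 1/13.
Numerically: 1/13 ≈ 0.076923.
Is 1/13 < 1? YES.
Since P[∪ A_i] ≤ 1/13 < 1, the complement has P[∩ A_i^c] ≥ 1 − 1/13 = 12/13 > 0, so some outcome avoids every A_i.

26·p = 1/13 ≈ 0.076923; existence CERTIFIED by the union bound.


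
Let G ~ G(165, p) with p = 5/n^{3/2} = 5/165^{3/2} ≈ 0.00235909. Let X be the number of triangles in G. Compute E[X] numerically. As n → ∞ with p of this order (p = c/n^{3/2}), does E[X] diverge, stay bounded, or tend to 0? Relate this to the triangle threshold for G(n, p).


Number of potential triangles: C(165, 3) = 735130.
Each occurs with probability p³ ≈ (0.00235909)³ ≈ 1.31290186e-08.
By linearity: E[X] = C(165, 3)·p³ ≈ 735130 · 1.31290186e-08 ≈ 0.009652.
Since α = 3/2 > 1, p = c/n^{3/2} = o(1/n) is below the triangle threshold p ~ 1/n. Asymptotically E[X] ~ (c³/6)·n^{3(1−α)} = (5³/6)·n^{-1.5} → 0, so by Markov's inequality G has no triangles w.h.p.

E[X] ≈ 0.009652; in regime p = Θ(1/n^{3/2}) E[X] tends to 0 (below the triangle threshold p ~ 1/n).


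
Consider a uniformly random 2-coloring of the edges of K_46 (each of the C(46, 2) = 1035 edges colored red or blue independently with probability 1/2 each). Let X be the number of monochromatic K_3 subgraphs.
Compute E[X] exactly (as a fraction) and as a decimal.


Let X = Σ_S X_S over the C(46, 3) = 15180 subsets S of size 3, where X_S = 1 if the K_3 on S is monochromatic.
For a fixed S, the K_3 on S has C(3, 2) = 3 edges. P[all 3 edges red] = (1/2)^3, and likewise for blue, so P[monochromatic] = 2·(1/2)^3 = 2^{1 − 3} = 1/4.
Summing: E[X] = C(46, 3) · 2^{1 − 3} = 15180 · 1/4 = 3795.
Numerically: E[X] ≈ 3795.000000.

E[X] = C(46,3)·2^(1−C(3,2)) = 3795 ≈ 3795.000000.


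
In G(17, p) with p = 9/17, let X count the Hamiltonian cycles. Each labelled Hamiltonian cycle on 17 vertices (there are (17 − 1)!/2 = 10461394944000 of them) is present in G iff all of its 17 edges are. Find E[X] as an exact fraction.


K_17 has (17 − 1)!/2 = 10461394944000 labelled Hamiltonian cycles.
For each such Hamiltonian cycle H, let X_H = 1 if all 17 edges of H are present in G. Then P[X_H = 1] = p^{17} = (9/17)^{17} = 16677181699666569/827240261886336764177.
Summing the indicators: E[X] = Σ_H E[X_H] = 10461394944000 · p^{17} = 10461394944000 · 16677181699666569/827240261886336764177 = 174466584313061171422427136000/827240261886336764177.
Numerically: E[X] ≈ 2.109e+08.

E[X] = 10461394944000 · (9/17)^{17} = 174466584313061171422427136000/827240261886336764177 ≈ 2.109e+08.


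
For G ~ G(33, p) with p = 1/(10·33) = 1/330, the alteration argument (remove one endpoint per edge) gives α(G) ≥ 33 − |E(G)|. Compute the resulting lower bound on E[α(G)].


E[|E(G)|] = C(33, 2)·p = 528 · (1/330) = 8/5.
E[α(G)] ≥ n − E[|E(G)|] = 33 − 8/5 = 157/5.
Numerically: ≈ 31.4000.
(This is only a lower bound; the true E[α(G)] may be larger.)

E[α(G)] ≥ 157/5 ≈ 31.4000.


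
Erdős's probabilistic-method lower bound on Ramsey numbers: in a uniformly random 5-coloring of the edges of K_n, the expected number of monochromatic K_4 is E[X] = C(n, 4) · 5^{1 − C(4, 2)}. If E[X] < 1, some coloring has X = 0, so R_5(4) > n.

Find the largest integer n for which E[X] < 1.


We need C(n, 4) · 5^{1 − 6} < 1, i.e. C(n, 4) < 5^{6 − 1} = 3125.
Check values of n near the boundary:
  n = 13: C(13, 4) = 715; 715 < 3125? YES
  n = 14: C(14, 4) = 1001; 1001 < 3125? YES
  n = 15: C(15, 4) = 1365; 1365 < 3125? YES
  n = 16: C(16, 4) = 1820; 1820 < 3125? YES
  n = 17: C(17, 4) = 2380; 2380 < 3125? YES
  n = 18: C(18, 4) = 3060; 3060 < 3125? YES
  n = 19: C(19, 4) = 3876; 3876 < 3125? NO
The largest n with C(n, 4) < 3125 is n = 18 (where E[X] = 612/625 ≈ 0.979). Hence R_5(4) > 18, i.e. R_5(4) ≥ 19.

Largest n = 18; hence R_5(4) > 18.


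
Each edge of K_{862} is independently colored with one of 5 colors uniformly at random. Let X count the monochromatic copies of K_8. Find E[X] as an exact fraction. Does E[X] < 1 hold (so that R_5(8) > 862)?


E[X] = C(862, 8) · 5^{1 − 28} = 7317951015318931845 · 5^{−27} = 7317951015318931845/7450580596923828125.
As a reduced fraction: E[X] = 1463590203063786369/1490116119384765625 ≈ 0.98220.
Is E[X] < 1? YES.
Since E[X] < 1, there exists a 5-coloring of K_{862} with no monochromatic K_8; hence R_5(8) > 862.

E[X] = 1463590203063786369/1490116119384765625 ≈ 0.98220; E[X] < 1, so R_5(8) > 862.


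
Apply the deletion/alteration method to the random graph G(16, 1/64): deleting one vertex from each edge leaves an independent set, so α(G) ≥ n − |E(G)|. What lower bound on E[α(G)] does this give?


E[|E(G)|] = C(16, 2)·p = 120 · (1/64) = 15/8.
E[α(G)] ≥ n − E[|E(G)|] = 16 − 15/8 = 113/8.
Numerically: ≈ 14.125000.
(This is only a lower bound; the true E[α(G)] may be larger.)

E[α(G)] ≥ 113/8 ≈ 14.125000.


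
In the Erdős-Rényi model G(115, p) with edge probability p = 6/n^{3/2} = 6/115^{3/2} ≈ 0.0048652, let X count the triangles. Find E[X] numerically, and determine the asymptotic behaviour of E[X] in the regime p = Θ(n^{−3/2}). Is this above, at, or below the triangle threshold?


Number of potential triangles: C(115, 3) = 246905.
Each occurs with probability p³ ≈ (0.0048652)³ ≈ 1.1516313e-07.
By linearity: E[X] = C(115, 3)·p³ ≈ 246905 · 1.1516313e-07 ≈ 0.02843.
Since α = 3/2 > 1, p = c/n^{3/2} = o(1/n) is below the triangle threshold p ~ 1/n. Asymptotically E[X] ~ (c³/6)·n^{3(1−α)} = (6³/6)·n^{-1.5} → 0, so by Markov's inequality G has no triangles w.h.p.

E[X] ≈ 0.02843; in regime p = Θ(1/n^{3/2}) E[X] tends to 0 (below the triangle threshold p ~ 1/n).


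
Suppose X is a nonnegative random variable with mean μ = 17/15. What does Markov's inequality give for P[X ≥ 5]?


μ = E[X] = 17/15, a = 5.
Markov: P[X ≥ 5] ≤ μ/a = (17/15)/5 = 17/75.
Numerically: ≈ 0.227.
(Since a = 5 > μ = 1.133, the bound 17/75 is < 1 and informative.)

P[X ≥ 5] ≤ 17/75 ≈ 0.227.


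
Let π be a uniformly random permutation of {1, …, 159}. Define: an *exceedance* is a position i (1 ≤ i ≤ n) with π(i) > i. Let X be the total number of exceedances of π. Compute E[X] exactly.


Write X = Σ_{i=1}^{159} X_i, where X_i = 1_{π(i) > i}.
For each fixed i, π(i) is uniform over {1, …, 159} (marginal of a uniform permutation), so P[π(i) > i] = (n − i)/n. Summing: Σ_{i=1}^{159} (n − i)/n = (0 + 1 + … + 158)/159 = 159(159 − 1)/(2·159) = (159 − 1)/2.
Hence E[X] = Σ_{i=1}^{159} (159 − i)/159 = 79 ≈ 79.000000.

E[X] = 79 = 79.000000.


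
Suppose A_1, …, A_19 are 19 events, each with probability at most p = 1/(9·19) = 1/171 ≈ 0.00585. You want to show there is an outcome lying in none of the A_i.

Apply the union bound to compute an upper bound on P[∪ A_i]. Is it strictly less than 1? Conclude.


Union bound: P[∪_{i=1}^{19} A_i] ≤ Σ_i P[A_i] ≤ 19·p = 19·(1/171) = 1/9.
Numerically: 1/9 ≈ 0.11111.
Is 1/9 < 1? YES.
Since P[∪ A_i] ≤ 1/9 < 1, the complement has P[∩ A_i^c] ≥ 1 − 1/9 = 8/9 > 0, so some outcome avoids every A_i.

19·p = 1/9 ≈ 0.11111; existence CERTIFIED by the union bound.


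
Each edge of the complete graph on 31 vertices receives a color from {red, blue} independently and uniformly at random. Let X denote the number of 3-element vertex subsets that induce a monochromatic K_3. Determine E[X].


Let X = Σ_S X_S over the C(31, 3) = 4495 subsets S of size 3, where X_S = 1 if the K_3 on S is monochromatic.
For a fixed S, the K_3 on S has C(3, 2) = 3 edges. P[all 3 edges red] = (1/2)^3, and likewise for blue, so P[monochromatic] = 2·(1/2)^3 = 2^{1 − 3} = 1/4.
By linearity of expectation: E[X] = C(31, 3) · 2^{1 − 3} = 4495 · 1/4 = 4495/4.
Numerically: E[X] ≈ 1123.75000.

E[X] = C(31,3)·2^(1−C(3,2)) = 4495/4 ≈ 1123.75000.


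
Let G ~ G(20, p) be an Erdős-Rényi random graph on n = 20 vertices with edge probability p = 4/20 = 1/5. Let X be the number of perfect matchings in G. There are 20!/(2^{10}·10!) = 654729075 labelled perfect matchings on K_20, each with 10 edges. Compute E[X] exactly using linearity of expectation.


K_20 has 20!/(2^{10}·10!) = 654729075 labelled perfect matchings.
For each such perfect matching H, let X_H = 1 if all 10 edges of H are present in G. Then P[X_H = 1] = p^{10} = (1/5)^{10} = 1/9765625.
Summing the indicators: E[X] = Σ_H E[X_H] = 654729075 · p^{10} = 654729075 · 1/9765625 = 26189163/390625.
Numerically: E[X] ≈ 67.0443.

E[X] = 654729075 · (1/5)^{10} = 26189163/390625 ≈ 67.0443.


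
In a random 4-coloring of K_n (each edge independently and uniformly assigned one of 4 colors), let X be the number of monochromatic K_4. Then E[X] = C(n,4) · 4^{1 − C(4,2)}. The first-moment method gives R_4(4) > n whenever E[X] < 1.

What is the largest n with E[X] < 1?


We need C(n, 4) · 4^{1 − 6} < 1, i.e. C(n, 4) < 4^{6 − 1} = 1024.
Check values of n near the boundary:
  n = 8: C(8, 4) = 70; 70 < 1024? YES
  n = 9: C(9, 4) = 126; 126 < 1024? YES
  n = 10: C(10, 4) = 210; 210 < 1024? YES
  n = 11: C(11, 4) = 330; 330 < 1024? YES
  n = 12: C(12, 4) = 495; 495 < 1024? YES
  n = 13: C(13, 4) = 715; 715 < 1024? YES
  n = 14: C(14, 4) = 1001; 1001 < 1024? YES
  n = 15: C(15, 4) = 1365; 1365 < 1024? NO
The largest n with C(n, 4) < 1024 is n = 14 (where E[X] = 1001/1024 ≈ 0.97754). Hence R_4(4) > 14, i.e. R_4(4) ≥ 15.

Largest n = 14; hence R_4(4) > 14.


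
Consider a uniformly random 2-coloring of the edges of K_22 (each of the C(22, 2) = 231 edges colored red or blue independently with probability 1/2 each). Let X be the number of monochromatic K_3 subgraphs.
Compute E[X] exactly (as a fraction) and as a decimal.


Let X = Σ_S X_S over the C(22, 3) = 1540 subsets S of size 3, where X_S = 1 if the K_3 on S is monochromatic.
For a fixed S, the K_3 on S has C(3, 2) = 3 edges. P[all 3 edges red] = (1/2)^3, and likewise for blue, so P[monochromatic] = 2·(1/2)^3 = 2^{1 − 3} = 1/4.
By linearity of expectation: E[X] = C(22, 3) · 2^{1 − 3} = 1540 · 1/4 = 385.
Numerically: E[X] ≈ 385.0000.

E[X] = C(22,3)·2^(1−C(3,2)) = 385 ≈ 385.0000.


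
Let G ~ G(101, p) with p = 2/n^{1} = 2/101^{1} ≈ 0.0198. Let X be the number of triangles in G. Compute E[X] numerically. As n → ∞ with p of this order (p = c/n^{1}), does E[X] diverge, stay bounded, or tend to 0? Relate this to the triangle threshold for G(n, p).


Number of potential triangles: C(101, 3) = 166650.
Each occurs with probability p³ ≈ (0.0198)³ ≈ 7.76472e-06.
By linearity: E[X] = C(101, 3)·p³ ≈ 166650 · 7.76472e-06 ≈ 1.294.
Here α = 1, so p = 2/n is exactly at the triangle threshold p ~ 1/n. Asymptotically E[X] → c³/6 = 2³/6 = 4/3 ≈ 1.333, a bounded constant. In this regime the triangle count is asymptotically Poisson(c³/6).

E[X] ≈ 1.294; in regime p = Θ(1/n^{1}) E[X] stays bounded (at the triangle threshold p ~ 1/n).


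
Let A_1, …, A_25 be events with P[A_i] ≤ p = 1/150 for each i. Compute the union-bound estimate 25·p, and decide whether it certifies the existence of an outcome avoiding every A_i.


Union bound: P[∪_{i=1}^{25} A_i] ≤ Σ_i P[A_i] ≤ 25·p = 25·(1/150) = 1/6.
Numerically: 1/6 ≈ 0.166667.
Is 1/6 < 1? YES.
Since P[∪ A_i] ≤ 1/6 < 1, the complement has P[∩ A_i^c] ≥ 1 − 1/6 = 5/6 > 0, so some outcome avoids every A_i.

25·p = 1/6 ≈ 0.166667; existence CERTIFIED by the union bound.


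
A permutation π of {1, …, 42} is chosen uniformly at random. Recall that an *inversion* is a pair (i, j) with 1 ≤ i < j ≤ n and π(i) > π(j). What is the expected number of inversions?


Write X = Σ X_I over the C(42, 2) = 861 pairs i < j, with X_I the indicator of one inversion.
There are 861 indicators.
For each fixed pair i < j, the values π(i) and π(j) are two distinct elements of {1, …, 42} in uniformly random order; by symmetry P[π(i) > π(j)] = 1/2.
By linearity: E[X] = 861 · (1/2) = C(42, 2) · (1/2) = 861/2 = 861/2 ≈ 430.5000.

E[X] = 861/2 = 430.5000.


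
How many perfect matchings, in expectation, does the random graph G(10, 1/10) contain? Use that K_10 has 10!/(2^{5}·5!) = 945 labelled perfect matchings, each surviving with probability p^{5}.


K_10 has 10!/(2^{5}·5!) = 945 labelled perfect matchings.
For each such perfect matching H, let X_H = 1 if all 5 edges of H are present in G. Then P[X_H = 1] = p^{5} = (1/10)^{5} = 1/100000.
Summing the indicators: E[X] = Σ_H E[X_H] = 945 · p^{5} = 945 · 1/100000 = 189/20000.
Numerically: E[X] ≈ 0.00945.

E[X] = 945 · (1/10)^{5} = 189/20000 ≈ 0.00945.


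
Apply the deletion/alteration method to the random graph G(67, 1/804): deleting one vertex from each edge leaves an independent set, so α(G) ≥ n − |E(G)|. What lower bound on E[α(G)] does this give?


E[|E(G)|] = C(67, 2)·p = 2211 · (1/804) = 11/4.
E[α(G)] ≥ n − E[|E(G)|] = 67 − 11/4 = 257/4.
Numerically: ≈ 64.250000.
(This is only a lower bound; the true E[α(G)] may be larger.)

E[α(G)] ≥ 257/4 ≈ 64.250000.


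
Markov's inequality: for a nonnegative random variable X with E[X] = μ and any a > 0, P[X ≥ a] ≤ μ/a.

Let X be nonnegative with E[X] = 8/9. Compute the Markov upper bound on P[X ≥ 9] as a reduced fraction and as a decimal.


μ = E[X] = 8/9, a = 9.
Markov: P[X ≥ 9] ≤ μ/a = (8/9)/9 = 8/81.
Numerically: ≈ 0.099.
(Since a = 9 > μ = 0.889, the bound 8/81 is < 1 and informative.)

P[X ≥ 9] ≤ 8/81 ≈ 0.099.


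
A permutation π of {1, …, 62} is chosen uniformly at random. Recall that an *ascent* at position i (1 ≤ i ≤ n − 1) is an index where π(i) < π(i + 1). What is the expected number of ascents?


Write X = Σ X_I over i = 1, …, 61, with X_I the indicator of one ascent.
There are 61 indicators.
For each fixed i, the pair (π(i), π(i+1)) is a uniformly random ordered pair of distinct values from {1, …, 62}; by symmetry P[π(i) < π(i+1)] = 1/2.
By linearity: E[X] = 61 · (1/2) = (62 − 1) · (1/2) = 61/2 ≈ 30.500.

E[X] = 61/2 = 30.500.


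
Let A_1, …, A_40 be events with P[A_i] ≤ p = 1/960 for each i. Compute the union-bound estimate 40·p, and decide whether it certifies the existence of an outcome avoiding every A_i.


Union bound: P[∪_{i=1}^{40} A_i] ≤ Σ_i P[A_i] ≤ 40·p = 40·(1/960) = 1/24.
Numerically: 1/24 ≈ 0.041667.
Is 1/24 < 1? YES.
Since P[∪ A_i] ≤ 1/24 < 1, the complement has P[∩ A_i^c] ≥ 1 − 1/24 = 23/24 > 0, so some outcome avoids every A_i.

40·p = 1/24 ≈ 0.041667; existence CERTIFIED by the union bound.


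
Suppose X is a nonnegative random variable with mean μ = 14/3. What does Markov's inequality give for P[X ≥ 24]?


μ = E[X] = 14/3, a = 24.
Markov: P[X ≥ 24] ≤ μ/a = (14/3)/24 = 7/36.
Numerically: ≈ 0.1944.
(Since a = 24 > μ = 4.6667, the bound 7/36 is < 1 and informative.)

P[X ≥ 24] ≤ 7/36 ≈ 0.1944.


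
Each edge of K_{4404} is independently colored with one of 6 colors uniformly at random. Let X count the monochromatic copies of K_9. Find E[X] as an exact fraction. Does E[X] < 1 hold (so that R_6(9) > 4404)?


E[X] = C(4404, 9) · 6^{1 − 36} = 1703375445537161676647015880 · 6^{−35} = 1703375445537161676647015880/1719070799748422591028658176.
As a reduced fraction: E[X] = 70973976897381736526958995/71627949989517607959527424 ≈ 0.990870.
Is E[X] < 1? YES.
Since E[X] < 1, there exists a 6-coloring of K_{4404} with no monochromatic K_9; hence R_6(9) > 4404.

E[X] = 70973976897381736526958995/71627949989517607959527424 ≈ 0.990870; E[X] < 1, so R_6(9) > 4404.


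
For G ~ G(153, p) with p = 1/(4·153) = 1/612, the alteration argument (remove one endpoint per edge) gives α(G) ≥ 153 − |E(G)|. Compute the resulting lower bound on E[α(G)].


E[|E(G)|] = C(153, 2)·p = 11628 · (1/612) = 19.
E[α(G)] ≥ n − E[|E(G)|] = 153 − 19 = 134.
Numerically: ≈ 134.000000.
(This is only a lower bound; the true E[α(G)] may be larger.)

E[α(G)] ≥ 134 ≈ 134.000000.


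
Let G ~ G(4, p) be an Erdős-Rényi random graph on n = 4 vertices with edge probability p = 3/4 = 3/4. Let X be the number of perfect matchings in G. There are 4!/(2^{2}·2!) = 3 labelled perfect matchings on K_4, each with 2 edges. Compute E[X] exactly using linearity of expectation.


K_4 has 4!/(2^{2}·2!) = 3 labelled perfect matchings.
For each such perfect matching H, let X_H = 1 if all 2 edges of H are present in G. Then P[X_H = 1] = p^{2} = (3/4)^{2} = 9/16.
By linearity of expectation: E[X] = Σ_H E[X_H] = 3 · p^{2} = 3 · 9/16 = 27/16.
Numerically: E[X] ≈ 1.688.

E[X] = 3 · (3/4)^{2} = 27/16 ≈ 1.688.


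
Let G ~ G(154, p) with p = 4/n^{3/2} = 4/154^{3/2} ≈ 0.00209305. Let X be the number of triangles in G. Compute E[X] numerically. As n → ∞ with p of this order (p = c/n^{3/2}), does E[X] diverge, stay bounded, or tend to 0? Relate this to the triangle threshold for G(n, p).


Number of potential triangles: C(154, 3) = 596904.
Each occurs with probability p³ ≈ (0.00209305)³ ≈ 9.16931157e-09.
By linearity: E[X] = C(154, 3)·p³ ≈ 596904 · 9.16931157e-09 ≈ 0.005473.
Since α = 3/2 > 1, p = c/n^{3/2} = o(1/n) is below the triangle threshold p ~ 1/n. Asymptotically E[X] ~ (c³/6)·n^{3(1−α)} = (4³/6)·n^{-1.5} → 0, so by Markov's inequality G has no triangles w.h.p.

E[X] ≈ 0.005473; in regime p = Θ(1/n^{3/2}) E[X] tends to 0 (below the triangle threshold p ~ 1/n).


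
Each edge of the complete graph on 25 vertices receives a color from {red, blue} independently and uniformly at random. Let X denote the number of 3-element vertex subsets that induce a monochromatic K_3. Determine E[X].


Let X = Σ_S X_S over the C(25, 3) = 2300 subsets S of size 3, where X_S = 1 if the K_3 on S is monochromatic.
For a fixed S, the K_3 on S has C(3, 2) = 3 edges. P[all 3 edges red] = (1/2)^3, and likewise for blue, so P[monochromatic] = 2·(1/2)^3 = 2^{1 − 3} = 1/4.
Summing: E[X] = C(25, 3) · 2^{1 − 3} = 2300 · 1/4 = 575.
Numerically: E[X] ≈ 575.00000.

E[X] = C(25,3)·2^(1−C(3,2)) = 575 ≈ 575.00000.


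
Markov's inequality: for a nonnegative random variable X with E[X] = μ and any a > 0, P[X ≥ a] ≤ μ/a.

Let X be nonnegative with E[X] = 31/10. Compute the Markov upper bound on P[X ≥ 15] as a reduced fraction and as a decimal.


μ = E[X] = 31/10, a = 15.
Markov: P[X ≥ 15] ≤ μ/a = (31/10)/15 = 31/150.
Numerically: ≈ 0.2067.
(Since a = 15 > μ = 3.1000, the bound 31/150 is < 1 and informative.)

P[X ≥ 15] ≤ 31/150 ≈ 0.2067.


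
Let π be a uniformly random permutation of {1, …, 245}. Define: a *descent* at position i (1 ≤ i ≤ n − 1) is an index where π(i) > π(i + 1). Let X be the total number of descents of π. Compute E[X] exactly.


Write X = Σ X_I over i = 1, …, 244, with X_I the indicator of one descent.
There are 244 indicators.
For each fixed i, the pair (π(i), π(i+1)) is a uniformly random ordered pair of distinct values from {1, …, 245}; by symmetry P[π(i) > π(i+1)] = 1/2.
By linearity: E[X] = 244 · (1/2) = (245 − 1) · (1/2) = 122 ≈ 122.000.

E[X] = 122 = 122.000.


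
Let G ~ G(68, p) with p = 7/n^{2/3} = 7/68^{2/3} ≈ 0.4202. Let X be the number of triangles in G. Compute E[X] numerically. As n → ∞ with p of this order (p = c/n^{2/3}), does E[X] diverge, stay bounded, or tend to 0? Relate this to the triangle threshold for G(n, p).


Number of potential triangles: C(68, 3) = 50116.
Each occurs with probability p³ ≈ (0.4202)³ ≈ 7.417820e-02.
By linearity: E[X] = C(68, 3)·p³ ≈ 50116 · 7.417820e-02 ≈ 3717.5147.
Since α = 2/3 < 1, p = c/n^{2/3} ≫ 1/n is above the triangle threshold p ~ 1/n. Asymptotically E[X] ~ (c³/6)·n^{3(1−α)} = (7³/6)·n^{1} → ∞; triangles are abundant w.h.p.

E[X] ≈ 3717.5147; in regime p = Θ(1/n^{2/3}) E[X] diverges (above the triangle threshold p ~ 1/n).


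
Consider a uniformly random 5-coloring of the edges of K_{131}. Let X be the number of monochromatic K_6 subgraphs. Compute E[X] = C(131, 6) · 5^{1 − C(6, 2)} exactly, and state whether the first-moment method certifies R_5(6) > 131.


E[X] = C(131, 6) · 5^{1 − 15} = 6249655776 · 5^{−14} = 6249655776/6103515625.
As a reduced fraction: E[X] = 6249655776/6103515625 ≈ 1.02394.
Is E[X] < 1? NO.
Since E[X] ≥ 1, the first-moment bound is inconclusive at n = 131; it does NOT by itself certify R_5(6) > 131.

E[X] = 6249655776/6103515625 ≈ 1.02394; E[X] ≥ 1; first-moment method inconclusive here.


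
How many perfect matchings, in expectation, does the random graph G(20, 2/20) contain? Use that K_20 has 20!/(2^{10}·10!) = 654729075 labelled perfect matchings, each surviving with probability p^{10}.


K_20 has 20!/(2^{10}·10!) = 654729075 labelled perfect matchings.
For each such perfect matching H, let X_H = 1 if all 10 edges of H are present in G. Then P[X_H = 1] = p^{10} = (1/10)^{10} = 1/10000000000.
By linearity: E[X] = Σ_H E[X_H] = 654729075 · p^{10} = 654729075 · 1/10000000000 = 26189163/400000000.
Numerically: E[X] ≈ 0.0655.

E[X] = 654729075 · (1/10)^{10} = 26189163/400000000 ≈ 0.0655.


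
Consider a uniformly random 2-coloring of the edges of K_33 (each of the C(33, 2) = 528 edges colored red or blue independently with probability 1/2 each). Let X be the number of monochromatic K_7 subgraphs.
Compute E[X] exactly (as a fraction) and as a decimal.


Let X = Σ_S X_S over the C(33, 7) = 4272048 subsets S of size 7, where X_S = 1 if the K_7 on S is monochromatic.
For a fixed S, the K_7 on S has C(7, 2) = 21 edges. P[all 21 edges red] = (1/2)^21, and likewise for blue, so P[monochromatic] = 2·(1/2)^21 = 2^{1 − 21} = 1/1048576.
By linearity of expectation: E[X] = C(33, 7) · 2^{1 − 21} = 4272048 · 1/1048576 = 267003/65536.
Numerically: E[X] ≈ 4.074.

E[X] = C(33,7)·2^(1−C(7,2)) = 267003/65536 ≈ 4.074.


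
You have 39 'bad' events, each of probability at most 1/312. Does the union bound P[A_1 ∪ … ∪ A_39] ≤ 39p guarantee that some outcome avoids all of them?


Union bound: P[∪_{i=1}^{39} A_i] ≤ Σ_i P[A_i] ≤ 39·p = 39·(1/312) = 1/8.
Numerically: 1/8 ≈ 0.12500.
Is 1/8 < 1? YES.
Since P[∪ A_i] ≤ 1/8 < 1, the complement has P[∩ A_i^c] ≥ 1 − 1/8 = 7/8 > 0, so some outcome avoids every A_i.

39·p = 1/8 ≈ 0.12500; existence CERTIFIED by the union bound.


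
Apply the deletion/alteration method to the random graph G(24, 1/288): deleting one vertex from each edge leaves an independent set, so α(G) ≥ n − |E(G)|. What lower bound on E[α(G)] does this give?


E[|E(G)|] = C(24, 2)·p = 276 · (1/288) = 23/24.
E[α(G)] ≥ n − E[|E(G)|] = 24 − 23/24 = 553/24.
Numerically: ≈ 23.042.
(This is only a lower bound; the true E[α(G)] may be larger.)

E[α(G)] ≥ 553/24 ≈ 23.042.


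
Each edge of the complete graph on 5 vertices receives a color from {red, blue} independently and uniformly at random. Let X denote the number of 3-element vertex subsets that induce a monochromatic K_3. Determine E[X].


Let X = Σ_S X_S over the C(5, 3) = 10 subsets S of size 3, where X_S = 1 if the K_3 on S is monochromatic.
For a fixed S, the K_3 on S has C(3, 2) = 3 edges. P[all 3 edges red] = (1/2)^3, and likewise for blue, so P[monochromatic] = 2·(1/2)^3 = 2^{1 − 3} = 1/4.
Summing: E[X] = C(5, 3) · 2^{1 − 3} = 10 · 1/4 = 5/2.
Numerically: E[X] ≈ 2.50000.

E[X] = C(5,3)·2^(1−C(3,2)) = 5/2 ≈ 2.50000.


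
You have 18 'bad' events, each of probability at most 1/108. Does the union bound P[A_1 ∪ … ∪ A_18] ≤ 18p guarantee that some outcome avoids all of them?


Union bound: P[∪_{i=1}^{18} A_i] ≤ Σ_i P[A_i] ≤ 18·p = 18·(1/108) = 1/6.
Numerically: 1/6 ≈ 0.1666667.
Is 1/6 < 1? YES.
Since P[∪ A_i] ≤ 1/6 < 1, the complement has P[∩ A_i^c] ≥ 1 − 1/6 = 5/6 > 0, so some outcome avoids every A_i.

18·p = 1/6 ≈ 0.1666667; existence CERTIFIED by the union bound.


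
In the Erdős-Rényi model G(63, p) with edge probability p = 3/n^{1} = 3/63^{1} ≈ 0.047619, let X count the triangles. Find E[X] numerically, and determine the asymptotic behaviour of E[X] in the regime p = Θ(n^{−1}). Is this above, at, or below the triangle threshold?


Number of potential triangles: C(63, 3) = 39711.
Each occurs with probability p³ ≈ (0.047619)³ ≈ 1.07979700e-04.
By linearity: E[X] = C(63, 3)·p³ ≈ 39711 · 1.07979700e-04 ≈ 4.287982.
Here α = 1, so p = 3/n is exactly at the triangle threshold p ~ 1/n. Asymptotically E[X] → c³/6 = 3³/6 = 9/2 ≈ 4.500000, a bounded constant. In this regime the triangle count is asymptotically Poisson(c³/6).

E[X] ≈ 4.287982; in regime p = Θ(1/n^{1}) E[X] stays bounded (at the triangle threshold p ~ 1/n).


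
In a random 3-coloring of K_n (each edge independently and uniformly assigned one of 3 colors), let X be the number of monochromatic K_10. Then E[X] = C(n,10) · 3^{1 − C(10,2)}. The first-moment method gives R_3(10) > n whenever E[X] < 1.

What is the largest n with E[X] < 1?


We need C(n, 10) · 3^{1 − 45} < 1, i.e. C(n, 10) < 3^{45 − 1} = 984770902183611232881.
Check values of n near the boundary:
  n = 571: C(571, 10) = 937951290893172842001; 937951290893172842001 < 984770902183611232881? YES
  n = 572: C(572, 10) = 954640815642161682606; 954640815642161682606 < 984770902183611232881? YES
  n = 573: C(573, 10) = 971597135635805762226; 971597135635805762226 < 984770902183611232881? YES
  n = 574: C(574, 10) = 988824035203816502691; 988824035203816502691 < 984770902183611232881? NO
The largest n with C(n, 10) < 984770902183611232881 is n = 573 (where E[X] = 35985079097622435638/36472996377170786403 ≈ 0.98662). Hence R_3(10) > 573, i.e. R_3(10) ≥ 574.

Largest n = 573; hence R_3(10) > 573.


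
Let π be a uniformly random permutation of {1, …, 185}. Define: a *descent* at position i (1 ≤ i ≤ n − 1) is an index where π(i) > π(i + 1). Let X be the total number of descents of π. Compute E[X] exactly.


Write X = Σ X_I over i = 1, …, 184, with X_I the indicator of one descent.
There are 184 indicators.
For each fixed i, the pair (π(i), π(i+1)) is a uniformly random ordered pair of distinct values from {1, …, 185}; by symmetry P[π(i) > π(i+1)] = 1/2.
By linearity: E[X] = 184 · (1/2) = (185 − 1) · (1/2) = 92 ≈ 92.000.

E[X] = 92 = 92.000.


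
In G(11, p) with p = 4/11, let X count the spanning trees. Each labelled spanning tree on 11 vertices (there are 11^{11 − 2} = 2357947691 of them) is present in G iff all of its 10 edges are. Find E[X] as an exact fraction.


K_11 has 11^{11 − 2} = 2357947691 labelled spanning trees.
For each such spanning tree H, let X_H = 1 if all 10 edges of H are present in G. Then P[X_H = 1] = p^{10} = (4/11)^{10} = 1048576/25937424601.
By linearity: E[X] = Σ_H E[X_H] = 2357947691 · p^{10} = 2357947691 · 1048576/25937424601 = 1048576/11.
Numerically: E[X] ≈ 9.53e+04.

E[X] = 2357947691 · (4/11)^{10} = 1048576/11 ≈ 9.53e+04.


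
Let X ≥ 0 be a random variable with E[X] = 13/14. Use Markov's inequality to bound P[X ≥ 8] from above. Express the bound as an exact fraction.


μ = E[X] = 13/14, a = 8.
Markov: P[X ≥ 8] ≤ μ/a = (13/14)/8 = 13/112.
Numerically: ≈ 0.116071.
(Since a = 8 > μ = 0.928571, the bound 13/112 is < 1 and informative.)

P[X ≥ 8] ≤ 13/112 ≈ 0.116071.


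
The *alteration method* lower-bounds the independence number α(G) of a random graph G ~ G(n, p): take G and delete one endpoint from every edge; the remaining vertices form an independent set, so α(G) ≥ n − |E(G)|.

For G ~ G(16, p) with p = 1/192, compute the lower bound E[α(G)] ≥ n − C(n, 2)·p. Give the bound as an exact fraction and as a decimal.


E[|E(G)|] = C(16, 2)·p = 120 · (1/192) = 5/8.
E[α(G)] ≥ n − E[|E(G)|] = 16 − 5/8 = 123/8.
Numerically: ≈ 15.3750.
(This is only a lower bound; the true E[α(G)] may be larger.)

E[α(G)] ≥ 123/8 ≈ 15.3750.


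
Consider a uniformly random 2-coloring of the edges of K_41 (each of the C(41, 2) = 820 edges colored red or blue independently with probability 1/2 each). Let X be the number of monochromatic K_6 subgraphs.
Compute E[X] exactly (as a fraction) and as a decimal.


Let X = Σ_S X_S over the C(41, 6) = 4496388 subsets S of size 6, where X_S = 1 if the K_6 on S is monochromatic.
For a fixed S, the K_6 on S has C(6, 2) = 15 edges. P[all 15 edges red] = (1/2)^15, and likewise for blue, so P[monochromatic] = 2·(1/2)^15 = 2^{1 − 15} = 1/16384.
By linearity: E[X] = C(41, 6) · 2^{1 − 15} = 4496388 · 1/16384 = 1124097/4096.
Numerically: E[X] ≈ 274.437744.

E[X] = C(41,6)·2^(1−C(6,2)) = 1124097/4096 ≈ 274.437744.


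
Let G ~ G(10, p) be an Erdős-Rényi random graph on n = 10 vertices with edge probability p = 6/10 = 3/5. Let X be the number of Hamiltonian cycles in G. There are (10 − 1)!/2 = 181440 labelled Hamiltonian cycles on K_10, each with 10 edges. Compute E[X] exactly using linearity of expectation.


K_10 has (10 − 1)!/2 = 181440 labelled Hamiltonian cycles.
For each such Hamiltonian cycle H, let X_H = 1 if all 10 edges of H are present in G. Then P[X_H = 1] = p^{10} = (3/5)^{10} = 59049/9765625.
Summing the indicators: E[X] = Σ_H E[X_H] = 181440 · p^{10} = 181440 · 59049/9765625 = 2142770112/1953125.
Numerically: E[X] ≈ 1.1e+03.

E[X] = 181440 · (3/5)^{10} = 2142770112/1953125 ≈ 1.1e+03.


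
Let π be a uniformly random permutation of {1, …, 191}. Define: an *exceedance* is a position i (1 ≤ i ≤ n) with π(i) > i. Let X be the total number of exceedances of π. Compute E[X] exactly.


Write X = Σ_{i=1}^{191} X_i, where X_i = 1_{π(i) > i}.
For each fixed i, π(i) is uniform over {1, …, 191} (marginal of a uniform permutation), so P[π(i) > i] = (n − i)/n. Summing: Σ_{i=1}^{191} (n − i)/n = (0 + 1 + … + 190)/191 = 191(191 − 1)/(2·191) = (191 − 1)/2.
Hence E[X] = Σ_{i=1}^{191} (191 − i)/191 = 95 ≈ 95.0000.

E[X] = 95 = 95.0000.


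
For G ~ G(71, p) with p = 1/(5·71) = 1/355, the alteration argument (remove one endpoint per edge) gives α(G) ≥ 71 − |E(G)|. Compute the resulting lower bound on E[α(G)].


E[|E(G)|] = C(71, 2)·p = 2485 · (1/355) = 7.
E[α(G)] ≥ n − E[|E(G)|] = 71 − 7 = 64.
Numerically: ≈ 64.000.
(This is only a lower bound; the true E[α(G)] may be larger.)

E[α(G)] ≥ 64 ≈ 64.000.


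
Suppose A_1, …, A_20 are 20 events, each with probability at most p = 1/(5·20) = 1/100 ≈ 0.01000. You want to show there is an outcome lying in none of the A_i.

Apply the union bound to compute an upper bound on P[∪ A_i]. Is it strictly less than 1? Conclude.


Union bound: P[∪_{i=1}^{20} A_i] ≤ Σ_i P[A_i] ≤ 20·p = 20·(1/100) = 1/5.
Numerically: 1/5 ≈ 0.20000.
Is 1/5 < 1? YES.
Since P[∪ A_i] ≤ 1/5 < 1, the complement has P[∩ A_i^c] ≥ 1 − 1/5 = 4/5 > 0, so some outcome avoids every A_i.

20·p = 1/5 ≈ 0.20000; existence CERTIFIED by the union bound.


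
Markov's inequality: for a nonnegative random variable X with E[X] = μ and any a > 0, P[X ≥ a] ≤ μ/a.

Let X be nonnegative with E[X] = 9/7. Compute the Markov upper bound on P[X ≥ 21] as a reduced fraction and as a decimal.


μ = E[X] = 9/7, a = 21.
Markov: P[X ≥ 21] ≤ μ/a = (9/7)/21 = 3/49.
Numerically: ≈ 0.061224.
(Since a = 21 > μ = 1.285714, the bound 3/49 is < 1 and informative.)

P[X ≥ 21] ≤ 3/49 ≈ 0.061224.


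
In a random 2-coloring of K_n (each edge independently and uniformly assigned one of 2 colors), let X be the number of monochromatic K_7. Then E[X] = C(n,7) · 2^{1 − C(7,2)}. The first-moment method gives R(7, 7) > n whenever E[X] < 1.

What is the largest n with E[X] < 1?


We need C(n, 7) · 2^{1 − 21} < 1, i.e. C(n, 7) < 2^{21 − 1} = 1048576.
Check values of n near the boundary:
  n = 23: C(23, 7) = 245157; 245157 < 1048576? YES
  n = 24: C(24, 7) = 346104; 346104 < 1048576? YES
  n = 25: C(25, 7) = 480700; 480700 < 1048576? YES
  n = 26: C(26, 7) = 657800; 657800 < 1048576? YES
  n = 27: C(27, 7) = 888030; 888030 < 1048576? YES
  n = 28: C(28, 7) = 1184040; 1184040 < 1048576? NO
  n = 29: C(29, 7) = 1560780; 1560780 < 1048576? NO
The largest n with C(n, 7) < 1048576 is n = 27 (where E[X] = 444015/524288 ≈ 0.846891). Hence R(7, 7) > 27, i.e. R(7, 7) ≥ 28.

Largest n = 27; hence R(7, 7) > 27.


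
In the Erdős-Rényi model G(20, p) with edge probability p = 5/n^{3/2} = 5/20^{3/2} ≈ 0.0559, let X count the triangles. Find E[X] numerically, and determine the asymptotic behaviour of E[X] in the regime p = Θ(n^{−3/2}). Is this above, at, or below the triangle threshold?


Number of potential triangles: C(20, 3) = 1140.
Each occurs with probability p³ ≈ (0.0559)³ ≈ 1.74693e-04.
By linearity: E[X] = C(20, 3)·p³ ≈ 1140 · 1.74693e-04 ≈ 0.199.
Since α = 3/2 > 1, p = c/n^{3/2} = o(1/n) is below the triangle threshold p ~ 1/n. Asymptotically E[X] ~ (c³/6)·n^{3(1−α)} = (5³/6)·n^{-1.5} → 0, so by Markov's inequality G has no triangles w.h.p.

E[X] ≈ 0.199; in regime p = Θ(1/n^{3/2}) E[X] tends to 0 (below the triangle threshold p ~ 1/n).


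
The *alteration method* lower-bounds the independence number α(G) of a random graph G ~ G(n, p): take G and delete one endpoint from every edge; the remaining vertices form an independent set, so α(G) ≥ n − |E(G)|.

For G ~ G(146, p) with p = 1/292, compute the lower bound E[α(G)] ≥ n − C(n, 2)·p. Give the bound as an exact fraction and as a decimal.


E[|E(G)|] = C(146, 2)·p = 10585 · (1/292) = 145/4.
E[α(G)] ≥ n − E[|E(G)|] = 146 − 145/4 = 439/4.
Numerically: ≈ 109.750000.
(This is only a lower bound; the true E[α(G)] may be larger.)

E[α(G)] ≥ 439/4 ≈ 109.750000.


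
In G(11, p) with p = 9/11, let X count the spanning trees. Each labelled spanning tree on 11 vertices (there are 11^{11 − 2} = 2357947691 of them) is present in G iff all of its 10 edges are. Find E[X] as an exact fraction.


K_11 has 11^{11 − 2} = 2357947691 labelled spanning trees.
For each such spanning tree H, let X_H = 1 if all 10 edges of H are present in G. Then P[X_H = 1] = p^{10} = (9/11)^{10} = 3486784401/25937424601.
By linearity: E[X] = Σ_H E[X_H] = 2357947691 · p^{10} = 2357947691 · 3486784401/25937424601 = 3486784401/11.
Numerically: E[X] ≈ 3.17e+08.

E[X] = 2357947691 · (9/11)^{10} = 3486784401/11 ≈ 3.17e+08.


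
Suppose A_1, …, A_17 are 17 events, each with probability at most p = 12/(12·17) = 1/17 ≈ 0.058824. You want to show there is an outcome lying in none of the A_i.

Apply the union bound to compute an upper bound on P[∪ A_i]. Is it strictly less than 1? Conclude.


Union bound: P[∪_{i=1}^{17} A_i] ≤ Σ_i P[A_i] ≤ 17·p = 17·(1/17) = 1.
Numerically: 1 ≈ 1.000000.
Is 1 < 1? NO.
Since the bound 1 is ≥ 1, the union bound is uninformative here; it does NOT by itself certify existence.

17·p = 1 ≈ 1.000000; existence NOT certified by the union bound.


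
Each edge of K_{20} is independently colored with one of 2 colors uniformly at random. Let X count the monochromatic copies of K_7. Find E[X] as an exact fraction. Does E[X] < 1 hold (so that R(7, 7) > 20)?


E[X] = C(20, 7) · 2^{1 − 21} = 77520 · 2^{−20} = 77520/1048576.
As a reduced fraction: E[X] = 4845/65536 ≈ 0.07393.
Is E[X] < 1? YES.
Since E[X] < 1, there exists a 2-coloring of K_{20} with no monochromatic K_7; hence R(7, 7) > 20.

E[X] = 4845/65536 ≈ 0.07393; E[X] < 1, so R(7, 7) > 20.


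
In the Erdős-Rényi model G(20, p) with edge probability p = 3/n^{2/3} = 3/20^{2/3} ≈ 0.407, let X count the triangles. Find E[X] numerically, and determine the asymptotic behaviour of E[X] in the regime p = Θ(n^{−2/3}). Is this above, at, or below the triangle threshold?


Number of potential triangles: C(20, 3) = 1140.
Each occurs with probability p³ ≈ (0.407)³ ≈ 6.75000e-02.
By linearity: E[X] = C(20, 3)·p³ ≈ 1140 · 6.75000e-02 ≈ 76.950.
Since α = 2/3 < 1, p = c/n^{2/3} ≫ 1/n is above the triangle threshold p ~ 1/n. Asymptotically E[X] ~ (c³/6)·n^{3(1−α)} = (3³/6)·n^{1} → ∞; triangles are abundant w.h.p.

E[X] ≈ 76.950; in regime p = Θ(1/n^{2/3}) E[X] diverges (above the triangle threshold p ~ 1/n).


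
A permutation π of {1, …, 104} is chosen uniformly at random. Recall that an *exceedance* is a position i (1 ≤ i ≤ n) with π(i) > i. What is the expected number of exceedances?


Write X = Σ_{i=1}^{104} X_i, where X_i = 1_{π(i) > i}.
For each fixed i, π(i) is uniform over {1, …, 104} (marginal of a uniform permutation), so P[π(i) > i] = (n − i)/n. Summing: Σ_{i=1}^{104} (n − i)/n = (0 + 1 + … + 103)/104 = 104(104 − 1)/(2·104) = (104 − 1)/2.
Hence E[X] = Σ_{i=1}^{104} (104 − i)/104 = 103/2 ≈ 51.5000.

E[X] = 103/2 = 51.5000.


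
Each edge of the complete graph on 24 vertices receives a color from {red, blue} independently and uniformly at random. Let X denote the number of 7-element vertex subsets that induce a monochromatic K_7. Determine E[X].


Let X = Σ_S X_S over the C(24, 7) = 346104 subsets S of size 7, where X_S = 1 if the K_7 on S is monochromatic.
For a fixed S, the K_7 on S has C(7, 2) = 21 edges. P[all 21 edges red] = (1/2)^21, and likewise for blue, so P[monochromatic] = 2·(1/2)^21 = 2^{1 − 21} = 1/1048576.
By linearity: E[X] = C(24, 7) · 2^{1 − 21} = 346104 · 1/1048576 = 43263/131072.
Numerically: E[X] ≈ 0.330070.

E[X] = C(24,7)·2^(1−C(7,2)) = 43263/131072 ≈ 0.330070.


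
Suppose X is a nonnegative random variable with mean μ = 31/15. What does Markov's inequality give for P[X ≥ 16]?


μ = E[X] = 31/15, a = 16.
Markov: P[X ≥ 16] ≤ μ/a = (31/15)/16 = 31/240.
Numerically: ≈ 0.129.
(Since a = 16 > μ = 2.067, the bound 31/240 is < 1 and informative.)

P[X ≥ 16] ≤ 31/240 ≈ 0.129.


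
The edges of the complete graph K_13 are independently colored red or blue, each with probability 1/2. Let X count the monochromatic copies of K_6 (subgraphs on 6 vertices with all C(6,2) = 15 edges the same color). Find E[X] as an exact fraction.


Let X = Σ_S X_S over the C(13, 6) = 1716 subsets S of size 6, where X_S = 1 if the K_6 on S is monochromatic.
For a fixed S, the K_6 on S has C(6, 2) = 15 edges. P[all 15 edges red] = (1/2)^15, and likewise for blue, so P[monochromatic] = 2·(1/2)^15 = 2^{1 − 15} = 1/16384.
By linearity of expectation: E[X] = C(13, 6) · 2^{1 − 15} = 1716 · 1/16384 = 429/4096.
Numerically: E[X] ≈ 0.1047.

E[X] = C(13,6)·2^(1−C(6,2)) = 429/4096 ≈ 0.1047.


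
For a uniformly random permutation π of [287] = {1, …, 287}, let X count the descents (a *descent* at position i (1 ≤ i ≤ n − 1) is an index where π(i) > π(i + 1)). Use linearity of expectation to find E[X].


Write X = Σ X_I over i = 1, …, 286, with X_I the indicator of one descent.
There are 286 indicators.
For each fixed i, the pair (π(i), π(i+1)) is a uniformly random ordered pair of distinct values from {1, …, 287}; by symmetry P[π(i) > π(i+1)] = 1/2.
By linearity: E[X] = 286 · (1/2) = (287 − 1) · (1/2) = 143 ≈ 143.000.

E[X] = 143 = 143.000.
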